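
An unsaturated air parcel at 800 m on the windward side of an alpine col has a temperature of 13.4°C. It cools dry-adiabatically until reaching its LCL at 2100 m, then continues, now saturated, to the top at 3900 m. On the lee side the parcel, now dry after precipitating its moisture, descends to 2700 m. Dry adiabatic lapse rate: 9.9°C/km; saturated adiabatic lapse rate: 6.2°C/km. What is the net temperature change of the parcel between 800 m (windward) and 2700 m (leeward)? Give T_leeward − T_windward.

800–2100 m, dry: Δz = 1.3 km ⇒ ΔT = -12.87°C; T = 0.53°C
2100–3900 m, saturated: Δz = 1.8 km ⇒ ΔT = -11.16°C; T = -10.63°C
3900–2700 m, dry descent: Δz = 1.2 km ⇒ ΔT = +11.88°C; T = 1.25°C
Net change vs windward start: 1.25 − 13.4 = -12.15°C

-12.15°C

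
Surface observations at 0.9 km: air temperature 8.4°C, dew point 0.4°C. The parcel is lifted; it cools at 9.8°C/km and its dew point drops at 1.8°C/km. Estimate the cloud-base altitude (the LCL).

1.9 km

T and T_d converge at 9.8 − 1.8 = 8°C per km
Height above start = (8.4 − 0.4) / 8 = 1 km
LCL altitude = 900 m + 1000 m = 1900 m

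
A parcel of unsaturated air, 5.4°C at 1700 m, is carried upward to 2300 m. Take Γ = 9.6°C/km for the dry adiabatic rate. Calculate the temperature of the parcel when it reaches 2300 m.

-0.36°C

1700 → 2300 m (dry adiabatic, 9.6°C/km): ΔT = -9.6 × 0.6 = -5.76°C → T = -0.36°C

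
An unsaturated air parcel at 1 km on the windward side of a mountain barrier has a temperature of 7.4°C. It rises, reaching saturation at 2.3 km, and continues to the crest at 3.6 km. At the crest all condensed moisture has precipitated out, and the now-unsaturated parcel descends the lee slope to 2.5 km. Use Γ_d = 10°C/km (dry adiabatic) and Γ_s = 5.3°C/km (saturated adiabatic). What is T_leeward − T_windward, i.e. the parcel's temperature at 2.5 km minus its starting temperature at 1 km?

From 1000 m to 2300 m (dry): cools by 10 × 1.3 = 13°C, giving -5.6°C.
From 2300 m to 3600 m (saturated): cools by 5.3 × 1.3 = 6.89°C, giving -12.49°C.
From 3600 m to 2500 m (dry descent): warms by 10 × 1.1 = 11°C, giving -1.49°C.
Net change vs windward start: -1.49 − 7.4 = -8.89°C

-8.89°C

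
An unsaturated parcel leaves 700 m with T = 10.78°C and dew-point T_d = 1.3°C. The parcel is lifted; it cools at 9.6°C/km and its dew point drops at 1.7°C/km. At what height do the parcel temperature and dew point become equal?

T and T_d converge at 9.6 − 1.7 = 7.9°C per km
Height above start = (10.78 − 1.3) / 7.9 = 1.2 km
LCL altitude = 700 m + 1200 m = 1900 m

1900 m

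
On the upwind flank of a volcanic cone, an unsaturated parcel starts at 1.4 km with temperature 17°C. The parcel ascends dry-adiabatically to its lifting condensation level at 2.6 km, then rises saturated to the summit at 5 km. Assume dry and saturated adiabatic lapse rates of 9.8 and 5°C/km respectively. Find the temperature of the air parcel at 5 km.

1400 → 2600 m (dry, 9.8°C/km): ΔT = -9.8 × 1.2 = -11.76°C → T = 5.24°C
2600 → 5000 m (saturated, 5°C/km): ΔT = -5 × 2.4 = -12°C → T = -6.76°C

-6.76°C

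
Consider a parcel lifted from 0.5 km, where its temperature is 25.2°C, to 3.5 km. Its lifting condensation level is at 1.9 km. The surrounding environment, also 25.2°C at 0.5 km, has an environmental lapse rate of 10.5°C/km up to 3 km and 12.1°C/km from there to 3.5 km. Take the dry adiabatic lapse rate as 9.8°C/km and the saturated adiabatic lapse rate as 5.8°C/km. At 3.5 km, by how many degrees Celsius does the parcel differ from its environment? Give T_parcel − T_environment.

Parcel:
  500–1900 m, dry: Δz = 1.4 km ⇒ ΔT = -13.72°C; T = 11.48°C
  1900–3500 m, saturated: Δz = 1.6 km ⇒ ΔT = -9.28°C; T = 2.2°C
Environment:
  500–3000 m, environment, lower layer: Δz = 2.5 km ⇒ ΔT = -26.25°C; T = -1.05°C
  3000–3500 m, environment, upper layer: Δz = 0.5 km ⇒ ΔT = -6.05°C; T = -7.1°C
T_parcel − T_env = 2.2 − (-7.1) = +9.3°C

+9.3°C (parcel warmer than environment)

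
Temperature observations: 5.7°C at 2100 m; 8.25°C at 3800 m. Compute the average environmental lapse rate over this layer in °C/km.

Γ = −ΔT/Δz = (5.7 − 8.25) / (3800 − 2100) m
  = -2.55°C / 1.7 km = -1.5°C/km

-1.5°C/km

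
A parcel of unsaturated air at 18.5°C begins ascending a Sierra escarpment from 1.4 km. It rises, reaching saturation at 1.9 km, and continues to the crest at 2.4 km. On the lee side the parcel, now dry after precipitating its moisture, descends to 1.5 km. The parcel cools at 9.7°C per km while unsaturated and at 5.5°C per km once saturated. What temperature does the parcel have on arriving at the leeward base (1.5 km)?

19.63°C

From 1400 m to 1900 m (dry): cools by 9.7 × 0.5 = 4.85°C, giving 13.65°C.
From 1900 m to 2400 m (saturated): cools by 5.5 × 0.5 = 2.75°C, giving 10.9°C.
From 2400 m to 1500 m (dry descent): warms by 9.7 × 0.9 = 8.73°C, giving 19.63°C.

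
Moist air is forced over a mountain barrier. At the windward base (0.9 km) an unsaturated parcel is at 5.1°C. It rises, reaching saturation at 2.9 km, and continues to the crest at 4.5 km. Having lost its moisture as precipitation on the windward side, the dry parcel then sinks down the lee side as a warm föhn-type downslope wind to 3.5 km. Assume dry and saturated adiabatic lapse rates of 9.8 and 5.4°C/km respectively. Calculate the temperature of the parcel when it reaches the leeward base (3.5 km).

-13.34°C

900–2900 m, dry: Δz = 2 km ⇒ ΔT = -19.6°C; T = -14.5°C
2900–4500 m, saturated: Δz = 1.6 km ⇒ ΔT = -8.64°C; T = -23.14°C
4500–3500 m, dry descent: Δz = 1 km ⇒ ΔT = +9.8°C; T = -13.34°C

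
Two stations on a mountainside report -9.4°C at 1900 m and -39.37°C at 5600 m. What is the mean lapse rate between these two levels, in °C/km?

8.1°C/km

Γ = −ΔT/Δz = (-9.4 − (-39.37)) / (5600 − 1900) m
  = 29.97°C / 3.7 km = 8.1°C/km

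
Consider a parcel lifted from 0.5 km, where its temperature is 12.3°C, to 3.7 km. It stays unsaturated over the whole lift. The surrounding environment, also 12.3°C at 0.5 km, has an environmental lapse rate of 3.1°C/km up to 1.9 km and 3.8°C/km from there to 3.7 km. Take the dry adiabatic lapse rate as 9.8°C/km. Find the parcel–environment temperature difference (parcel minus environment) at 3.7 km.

-20.18°C (parcel cooler than environment)

Parcel:
  500–3700 m, dry: Δz = 3.2 km ⇒ ΔT = -31.36°C; T = -19.06°C
Environment:
  500–1900 m, environment, lower layer: Δz = 1.4 km ⇒ ΔT = -4.34°C; T = 7.96°C
  1900–3700 m, environment, upper layer: Δz = 1.8 km ⇒ ΔT = -6.84°C; T = 1.12°C
T_parcel − T_env = -19.06 − 1.12 = -20.18°C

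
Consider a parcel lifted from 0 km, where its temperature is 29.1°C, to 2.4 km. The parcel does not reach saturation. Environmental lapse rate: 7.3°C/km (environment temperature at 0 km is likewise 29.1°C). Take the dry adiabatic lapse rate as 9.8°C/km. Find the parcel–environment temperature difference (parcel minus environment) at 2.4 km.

-6°C (parcel cooler than environment)

Parcel:
  Dry to 2400 m: -9.8 × 2.4 km = -23.52°C, so T = 5.58°C.
Environment:
  Environment to 2400 m: -7.3 × 2.4 km = -17.52°C, so T = 11.58°C.
T_parcel − T_env = 5.58 − 11.58 = -6°C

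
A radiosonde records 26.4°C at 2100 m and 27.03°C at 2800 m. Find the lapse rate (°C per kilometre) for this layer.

Γ = −ΔT/Δz = (26.4 − 27.03) / (2800 − 2100) m
  = -0.63°C / 0.7 km = -0.9°C/km

-0.9°C/km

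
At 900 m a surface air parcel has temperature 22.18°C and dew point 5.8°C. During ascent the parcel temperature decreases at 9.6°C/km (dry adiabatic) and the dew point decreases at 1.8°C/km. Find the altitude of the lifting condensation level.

3000 m

T and T_d converge at 9.6 − 1.8 = 7.8°C per km
Height above start = (22.18 − 5.8) / 7.8 = 2.1 km
LCL altitude = 900 m + 2100 m = 3000 m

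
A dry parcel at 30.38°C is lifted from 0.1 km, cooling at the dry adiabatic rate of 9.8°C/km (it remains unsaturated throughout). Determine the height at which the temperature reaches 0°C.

3.2 km

Height above start = (30.38 − 0) / 9.8 = 3.1 km
Altitude = 100 m + 3100 m = 3200 m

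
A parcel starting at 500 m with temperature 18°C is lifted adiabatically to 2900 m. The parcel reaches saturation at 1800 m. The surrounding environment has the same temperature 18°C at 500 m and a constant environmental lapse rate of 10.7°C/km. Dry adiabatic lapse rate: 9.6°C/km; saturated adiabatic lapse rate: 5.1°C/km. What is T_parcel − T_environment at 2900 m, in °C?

Parcel:
  500 → 1800 m (dry, 9.6°C/km): ΔT = -9.6 × 1.3 = -12.48°C → T = 5.52°C
  1800 → 2900 m (saturated, 5.1°C/km): ΔT = -5.1 × 1.1 = -5.61°C → T = -0.09°C
Environment:
  500 → 2900 m (environment, 10.7°C/km): ΔT = -10.7 × 2.4 = -25.68°C → T = -7.68°C
T_parcel − T_env = -0.09 − (-7.68) = +7.59°C

+7.59°C (parcel warmer than environment)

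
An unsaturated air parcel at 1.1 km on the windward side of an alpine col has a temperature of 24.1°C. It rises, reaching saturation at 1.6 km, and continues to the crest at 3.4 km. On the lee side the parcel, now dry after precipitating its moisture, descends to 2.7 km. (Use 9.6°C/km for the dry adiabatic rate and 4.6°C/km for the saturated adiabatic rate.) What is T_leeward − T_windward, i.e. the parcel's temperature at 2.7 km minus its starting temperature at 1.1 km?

From 1100 m to 1600 m (dry): cools by 9.6 × 0.5 = 4.8°C, giving 19.3°C.
From 1600 m to 3400 m (saturated): cools by 4.6 × 1.8 = 8.28°C, giving 11.02°C.
From 3400 m to 2700 m (dry descent): warms by 9.6 × 0.7 = 6.72°C, giving 17.74°C.
Net change vs windward start: 17.74 − 24.1 = -6.36°C

-6.36°C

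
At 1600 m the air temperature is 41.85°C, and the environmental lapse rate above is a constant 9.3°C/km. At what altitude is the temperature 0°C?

6100 m

Height above start = (41.85 − 0) / 9.3 = 4.5 km
Altitude = 1600 m + 4500 m = 6100 m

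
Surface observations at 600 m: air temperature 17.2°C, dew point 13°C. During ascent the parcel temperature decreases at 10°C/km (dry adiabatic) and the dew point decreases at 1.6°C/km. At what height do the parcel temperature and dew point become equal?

T and T_d converge at 10 − 1.6 = 8.4°C per km
Height above start = (17.2 − 13) / 8.4 = 0.5 km
LCL altitude = 600 m + 500 m = 1100 m

1100 m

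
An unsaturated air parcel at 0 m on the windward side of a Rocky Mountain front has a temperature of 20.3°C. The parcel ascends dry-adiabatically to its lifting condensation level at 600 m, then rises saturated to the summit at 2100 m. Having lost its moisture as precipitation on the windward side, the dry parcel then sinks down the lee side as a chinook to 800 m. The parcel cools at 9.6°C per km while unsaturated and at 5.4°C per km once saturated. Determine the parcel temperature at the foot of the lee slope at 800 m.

18.92°C

Dry to 600 m: -9.6 × 0.6 km = -5.76°C, so T = 14.54°C.
Saturated to 2100 m: -5.4 × 1.5 km = -8.1°C, so T = 6.44°C.
Dry descent to 800 m: +9.6 × 1.3 km = +12.48°C, so T = 18.92°C.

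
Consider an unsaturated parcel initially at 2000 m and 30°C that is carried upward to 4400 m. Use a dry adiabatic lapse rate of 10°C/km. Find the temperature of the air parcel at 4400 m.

6°C

Dry adiabatic to 4400 m: -10 × 2.4 km = -24°C, so T = 6°C.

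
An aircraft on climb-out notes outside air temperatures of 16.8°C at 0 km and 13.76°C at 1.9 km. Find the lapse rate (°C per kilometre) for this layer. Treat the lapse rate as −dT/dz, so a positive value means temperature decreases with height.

1.6°C/km

Γ = −ΔT/Δz = (16.8 − 13.76) / (1900 − 0) m
  = 3.04°C / 1.9 km = 1.6°C/km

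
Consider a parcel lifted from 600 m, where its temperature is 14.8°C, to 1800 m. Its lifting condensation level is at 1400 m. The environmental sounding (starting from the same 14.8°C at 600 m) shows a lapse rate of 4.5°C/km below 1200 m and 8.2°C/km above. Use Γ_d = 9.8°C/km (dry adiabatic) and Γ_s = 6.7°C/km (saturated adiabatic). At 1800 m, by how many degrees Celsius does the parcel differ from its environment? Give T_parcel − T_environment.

Parcel:
  From 600 m to 1400 m (dry): cools by 9.8 × 0.8 = 7.84°C, giving 6.96°C.
  From 1400 m to 1800 m (saturated): cools by 6.7 × 0.4 = 2.68°C, giving 4.28°C.
Environment:
  From 600 m to 1200 m (environment, lower layer): cools by 4.5 × 0.6 = 2.7°C, giving 12.1°C.
  From 1200 m to 1800 m (environment, upper layer): cools by 8.2 × 0.6 = 4.92°C, giving 7.18°C.
T_parcel − T_env = 4.28 − 7.18 = -2.9°C

-2.9°C (parcel cooler than environment)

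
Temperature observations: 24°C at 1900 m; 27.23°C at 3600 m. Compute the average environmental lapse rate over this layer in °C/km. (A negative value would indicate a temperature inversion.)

-1.9°C/km

Γ = −ΔT/Δz = (24 − 27.23) / (3600 − 1900) m
  = -3.23°C / 1.7 km = -1.9°C/km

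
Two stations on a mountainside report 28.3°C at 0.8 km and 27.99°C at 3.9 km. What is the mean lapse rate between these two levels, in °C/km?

Γ = −ΔT/Δz = (28.3 − 27.99) / (3900 − 800) m
  = 0.31°C / 3.1 km = 0.1°C/km

0.1°C/km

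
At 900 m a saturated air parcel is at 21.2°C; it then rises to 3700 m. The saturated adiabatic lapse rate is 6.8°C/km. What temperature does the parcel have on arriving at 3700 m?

2.16°C

900–3700 m, saturated adiabatic: Δz = 2.8 km ⇒ ΔT = -19.04°C; T = 2.16°C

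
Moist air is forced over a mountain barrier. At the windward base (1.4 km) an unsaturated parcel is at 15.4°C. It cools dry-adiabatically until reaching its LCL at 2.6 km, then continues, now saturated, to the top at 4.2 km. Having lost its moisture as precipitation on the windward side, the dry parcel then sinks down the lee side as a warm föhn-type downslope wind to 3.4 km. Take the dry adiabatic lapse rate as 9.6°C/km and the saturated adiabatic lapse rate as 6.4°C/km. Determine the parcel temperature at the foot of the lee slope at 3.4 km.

Dry to 2600 m: -9.6 × 1.2 km = -11.52°C, so T = 3.88°C.
Saturated to 4200 m: -6.4 × 1.6 km = -10.24°C, so T = -6.36°C.
Dry descent to 3400 m: +9.6 × 0.8 km = +7.68°C, so T = 1.32°C.

1.32°C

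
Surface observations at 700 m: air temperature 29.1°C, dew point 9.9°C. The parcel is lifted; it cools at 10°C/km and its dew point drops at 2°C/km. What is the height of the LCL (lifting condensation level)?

T and T_d converge at 10 − 2 = 8°C per km
Height above start = (29.1 − 9.9) / 8 = 2.4 km
LCL altitude = 700 m + 2400 m = 3100 m

3100 m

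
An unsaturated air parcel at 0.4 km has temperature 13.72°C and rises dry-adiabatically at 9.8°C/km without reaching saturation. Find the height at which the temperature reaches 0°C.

Height above start = (13.72 − 0) / 9.8 = 1.4 km
Altitude = 400 m + 1400 m = 1800 m

1.8 km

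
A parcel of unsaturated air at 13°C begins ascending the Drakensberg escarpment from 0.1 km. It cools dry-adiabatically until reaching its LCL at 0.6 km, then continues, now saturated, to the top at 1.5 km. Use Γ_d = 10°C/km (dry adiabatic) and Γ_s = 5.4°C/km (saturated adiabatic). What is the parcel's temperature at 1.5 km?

100 → 600 m (dry, 10°C/km): ΔT = -10 × 0.5 = -5°C → T = 8°C
600 → 1500 m (saturated, 5.4°C/km): ΔT = -5.4 × 0.9 = -4.86°C → T = 3.14°C

3.14°C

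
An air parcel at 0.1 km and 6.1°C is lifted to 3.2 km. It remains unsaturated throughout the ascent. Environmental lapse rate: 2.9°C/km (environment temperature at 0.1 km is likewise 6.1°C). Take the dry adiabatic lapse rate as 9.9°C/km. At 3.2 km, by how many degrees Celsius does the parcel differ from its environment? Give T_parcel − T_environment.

Parcel:
  Dry to 3200 m: -9.9 × 3.1 km = -30.69°C, so T = -24.59°C.
Environment:
  Environment to 3200 m: -2.9 × 3.1 km = -8.99°C, so T = -2.89°C.
T_parcel − T_env = -24.59 − (-2.89) = -21.7°C

-21.7°C (parcel cooler than environment)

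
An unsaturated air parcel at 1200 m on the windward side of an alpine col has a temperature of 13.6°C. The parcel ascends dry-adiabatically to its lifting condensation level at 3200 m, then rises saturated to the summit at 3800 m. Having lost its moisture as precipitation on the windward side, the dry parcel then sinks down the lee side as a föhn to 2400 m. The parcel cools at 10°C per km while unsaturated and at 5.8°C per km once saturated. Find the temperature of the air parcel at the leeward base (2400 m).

1200 → 3200 m (dry, 10°C/km): ΔT = -10 × 2 = -20°C → T = -6.4°C
3200 → 3800 m (saturated, 5.8°C/km): ΔT = -5.8 × 0.6 = -3.48°C → T = -9.88°C
3800 → 2400 m (dry descent, 10°C/km): ΔT = +10 × 1.4 = +14°C → T = 4.12°C

4.12°C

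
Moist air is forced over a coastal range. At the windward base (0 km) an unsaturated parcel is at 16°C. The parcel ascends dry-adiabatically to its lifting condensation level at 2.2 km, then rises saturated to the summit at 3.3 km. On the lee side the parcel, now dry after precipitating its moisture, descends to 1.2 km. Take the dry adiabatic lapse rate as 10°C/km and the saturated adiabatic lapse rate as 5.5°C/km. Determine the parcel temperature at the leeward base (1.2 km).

8.95°C

0 → 2200 m (dry, 10°C/km): ΔT = -10 × 2.2 = -22°C → T = -6°C
2200 → 3300 m (saturated, 5.5°C/km): ΔT = -5.5 × 1.1 = -6.05°C → T = -12.05°C
3300 → 1200 m (dry descent, 10°C/km): ΔT = +10 × 2.1 = +21°C → T = 8.95°C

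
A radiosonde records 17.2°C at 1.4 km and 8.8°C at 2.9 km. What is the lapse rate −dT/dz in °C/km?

5.6°C/km

Γ = −ΔT/Δz = (17.2 − 8.8) / (2900 − 1400) m
  = 8.4°C / 1.5 km = 5.6°C/km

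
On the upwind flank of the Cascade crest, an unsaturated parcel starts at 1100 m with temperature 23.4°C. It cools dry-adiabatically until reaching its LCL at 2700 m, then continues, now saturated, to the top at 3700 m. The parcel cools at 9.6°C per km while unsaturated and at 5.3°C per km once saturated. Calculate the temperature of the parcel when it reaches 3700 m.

From 1100 m to 2700 m (dry): cools by 9.6 × 1.6 = 15.36°C, giving 8.04°C.
From 2700 m to 3700 m (saturated): cools by 5.3 × 1 = 5.3°C, giving 2.74°C.

2.74°C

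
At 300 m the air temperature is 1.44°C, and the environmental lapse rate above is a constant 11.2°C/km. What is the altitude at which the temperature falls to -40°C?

4000 m

Height above start = (1.44 − (-40)) / 11.2 = 3.7 km
Altitude = 300 m + 3700 m = 4000 m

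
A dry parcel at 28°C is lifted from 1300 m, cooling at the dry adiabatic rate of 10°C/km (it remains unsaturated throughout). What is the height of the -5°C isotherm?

Height above start = (28 − (-5)) / 10 = 3.3 km
Altitude = 1300 m + 3300 m = 4600 m

4600 m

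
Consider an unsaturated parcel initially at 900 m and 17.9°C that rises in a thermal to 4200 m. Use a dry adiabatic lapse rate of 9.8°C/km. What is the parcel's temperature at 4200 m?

Dry adiabatic to 4200 m: -9.8 × 3.3 km = -32.34°C, so T = -14.44°C.

-14.44°C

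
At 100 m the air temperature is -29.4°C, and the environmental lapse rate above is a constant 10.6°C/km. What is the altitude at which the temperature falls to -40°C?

Height above start = (-29.4 − (-40)) / 10.6 = 1 km
Altitude = 100 m + 1000 m = 1100 m

1100 m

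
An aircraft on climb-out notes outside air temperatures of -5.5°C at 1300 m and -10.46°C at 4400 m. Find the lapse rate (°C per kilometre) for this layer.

Γ = −ΔT/Δz = (-5.5 − (-10.46)) / (4400 − 1300) m
  = 4.96°C / 3.1 km = 1.6°C/km

1.6°C/km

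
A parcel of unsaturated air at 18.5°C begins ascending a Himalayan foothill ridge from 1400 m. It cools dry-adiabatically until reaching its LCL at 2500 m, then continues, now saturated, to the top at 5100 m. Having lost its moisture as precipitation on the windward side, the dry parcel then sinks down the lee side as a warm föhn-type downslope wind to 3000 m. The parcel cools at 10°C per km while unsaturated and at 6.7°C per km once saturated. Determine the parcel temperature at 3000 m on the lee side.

Dry to 2500 m: -10 × 1.1 km = -11°C, so T = 7.5°C.
Saturated to 5100 m: -6.7 × 2.6 km = -17.42°C, so T = -9.92°C.
Dry descent to 3000 m: +10 × 2.1 km = +21°C, so T = 11.08°C.

11.08°C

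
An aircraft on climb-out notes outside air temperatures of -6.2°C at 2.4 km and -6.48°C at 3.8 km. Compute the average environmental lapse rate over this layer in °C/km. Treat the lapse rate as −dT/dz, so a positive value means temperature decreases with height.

0.2°C/km

Γ = −ΔT/Δz = (-6.2 − (-6.48)) / (3800 − 2400) m
  = 0.28°C / 1.4 km = 0.2°C/km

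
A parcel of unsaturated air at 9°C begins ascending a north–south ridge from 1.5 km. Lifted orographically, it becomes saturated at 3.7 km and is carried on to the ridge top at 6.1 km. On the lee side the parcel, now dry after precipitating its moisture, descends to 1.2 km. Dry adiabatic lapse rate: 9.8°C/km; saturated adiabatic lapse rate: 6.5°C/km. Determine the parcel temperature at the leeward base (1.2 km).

1500 → 3700 m (dry, 9.8°C/km): ΔT = -9.8 × 2.2 = -21.56°C → T = -12.56°C
3700 → 6100 m (saturated, 6.5°C/km): ΔT = -6.5 × 2.4 = -15.6°C → T = -28.16°C
6100 → 1200 m (dry descent, 9.8°C/km): ΔT = +9.8 × 4.9 = +48.02°C → T = 19.86°C

19.86°C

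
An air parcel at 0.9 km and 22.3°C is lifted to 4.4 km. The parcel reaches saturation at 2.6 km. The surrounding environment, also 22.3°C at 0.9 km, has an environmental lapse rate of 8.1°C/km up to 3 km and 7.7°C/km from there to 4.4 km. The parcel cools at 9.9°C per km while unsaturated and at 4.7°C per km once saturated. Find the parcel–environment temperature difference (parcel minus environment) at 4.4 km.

Parcel:
  Dry to 2600 m: -9.9 × 1.7 km = -16.83°C, so T = 5.47°C.
  Saturated to 4400 m: -4.7 × 1.8 km = -8.46°C, so T = -2.99°C.
Environment:
  Environment, lower layer to 3000 m: -8.1 × 2.1 km = -17.01°C, so T = 5.29°C.
  Environment, upper layer to 4400 m: -7.7 × 1.4 km = -10.78°C, so T = -5.49°C.
T_parcel − T_env = -2.99 − (-5.49) = +2.5°C

+2.5°C (parcel warmer than environment)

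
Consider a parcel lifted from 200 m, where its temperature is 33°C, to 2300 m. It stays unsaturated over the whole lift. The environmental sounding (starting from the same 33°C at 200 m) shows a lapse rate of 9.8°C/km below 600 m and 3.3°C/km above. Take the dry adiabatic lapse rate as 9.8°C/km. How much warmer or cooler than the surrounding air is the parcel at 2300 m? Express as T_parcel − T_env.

-11.05°C (parcel cooler than environment)

Parcel:
  200–2300 m, dry: Δz = 2.1 km ⇒ ΔT = -20.58°C; T = 12.42°C
Environment:
  200–600 m, environment, lower layer: Δz = 0.4 km ⇒ ΔT = -3.92°C; T = 29.08°C
  600–2300 m, environment, upper layer: Δz = 1.7 km ⇒ ΔT = -5.61°C; T = 23.47°C
T_parcel − T_env = 12.42 − 23.47 = -11.05°C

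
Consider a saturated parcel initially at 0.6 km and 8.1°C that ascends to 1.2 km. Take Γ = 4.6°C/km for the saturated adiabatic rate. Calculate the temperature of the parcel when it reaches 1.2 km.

5.34°C

600–1200 m, saturated adiabatic: Δz = 0.6 km ⇒ ΔT = -2.76°C; T = 5.34°C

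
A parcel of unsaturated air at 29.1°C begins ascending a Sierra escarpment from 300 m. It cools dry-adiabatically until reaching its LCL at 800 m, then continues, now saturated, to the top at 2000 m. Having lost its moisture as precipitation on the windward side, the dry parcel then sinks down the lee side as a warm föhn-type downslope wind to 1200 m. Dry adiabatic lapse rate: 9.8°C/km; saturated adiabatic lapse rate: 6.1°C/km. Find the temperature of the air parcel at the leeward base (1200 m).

24.72°C

300–800 m, dry: Δz = 0.5 km ⇒ ΔT = -4.9°C; T = 24.2°C
800–2000 m, saturated: Δz = 1.2 km ⇒ ΔT = -7.32°C; T = 16.88°C
2000–1200 m, dry descent: Δz = 0.8 km ⇒ ΔT = +7.84°C; T = 24.72°C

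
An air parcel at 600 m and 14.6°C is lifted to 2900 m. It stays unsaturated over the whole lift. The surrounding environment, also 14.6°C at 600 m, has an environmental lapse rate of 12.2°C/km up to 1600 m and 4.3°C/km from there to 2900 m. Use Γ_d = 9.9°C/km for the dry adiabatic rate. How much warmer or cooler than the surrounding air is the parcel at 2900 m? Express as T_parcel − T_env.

Parcel:
  Dry to 2900 m: -9.9 × 2.3 km = -22.77°C, so T = -8.17°C.
Environment:
  Environment, lower layer to 1600 m: -12.2 × 1 km = -12.2°C, so T = 2.4°C.
  Environment, upper layer to 2900 m: -4.3 × 1.3 km = -5.59°C, so T = -3.19°C.
T_parcel − T_env = -8.17 − (-3.19) = -4.98°C

-4.98°C (parcel cooler than environment)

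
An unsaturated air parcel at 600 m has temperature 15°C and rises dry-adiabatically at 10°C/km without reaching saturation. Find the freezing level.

2100 m

Height above start = (15 − 0) / 10 = 1.5 km
Altitude = 600 m + 1500 m = 2100 m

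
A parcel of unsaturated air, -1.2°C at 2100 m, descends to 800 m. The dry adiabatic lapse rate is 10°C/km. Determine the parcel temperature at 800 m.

11.8°C

Dry adiabatic to 800 m: +10 × 1.3 km = +13°C, so T = 11.8°C.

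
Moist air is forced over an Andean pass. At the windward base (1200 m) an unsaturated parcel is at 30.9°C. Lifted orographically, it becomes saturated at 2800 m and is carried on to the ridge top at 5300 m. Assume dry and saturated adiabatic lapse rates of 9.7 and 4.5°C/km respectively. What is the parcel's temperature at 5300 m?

4.13°C

Dry to 2800 m: -9.7 × 1.6 km = -15.52°C, so T = 15.38°C.
Saturated to 5300 m: -4.5 × 2.5 km = -11.25°C, so T = 4.13°C.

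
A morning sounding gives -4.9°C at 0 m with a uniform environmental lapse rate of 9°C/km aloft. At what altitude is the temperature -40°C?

3900 m

Height above start = (-4.9 − (-40)) / 9 = 3.9 km
Altitude = 0 m + 3900 m = 3900 m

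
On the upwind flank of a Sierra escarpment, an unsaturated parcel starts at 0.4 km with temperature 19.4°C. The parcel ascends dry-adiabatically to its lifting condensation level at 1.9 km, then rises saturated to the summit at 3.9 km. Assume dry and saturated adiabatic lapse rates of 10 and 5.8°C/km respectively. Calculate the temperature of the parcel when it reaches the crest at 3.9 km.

-7.2°C

Dry to 1900 m: -10 × 1.5 km = -15°C, so T = 4.4°C.
Saturated to 3900 m: -5.8 × 2 km = -11.6°C, so T = -7.2°C.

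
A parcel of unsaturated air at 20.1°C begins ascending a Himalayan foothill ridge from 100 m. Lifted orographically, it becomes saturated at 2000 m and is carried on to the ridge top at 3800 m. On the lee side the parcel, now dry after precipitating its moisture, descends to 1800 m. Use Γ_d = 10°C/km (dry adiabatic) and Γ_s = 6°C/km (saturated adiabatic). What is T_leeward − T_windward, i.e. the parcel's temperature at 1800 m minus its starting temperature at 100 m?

100–2000 m, dry: Δz = 1.9 km ⇒ ΔT = -19°C; T = 1.1°C
2000–3800 m, saturated: Δz = 1.8 km ⇒ ΔT = -10.8°C; T = -9.7°C
3800–1800 m, dry descent: Δz = 2 km ⇒ ΔT = +20°C; T = 10.3°C
Net change vs windward start: 10.3 − 20.1 = -9.8°C

-9.8°C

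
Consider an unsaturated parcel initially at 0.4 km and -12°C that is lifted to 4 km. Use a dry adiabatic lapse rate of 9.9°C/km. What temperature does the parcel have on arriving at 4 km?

-47.64°C

400 → 4000 m (dry adiabatic, 9.9°C/km): ΔT = -9.9 × 3.6 = -35.64°C → T = -47.64°C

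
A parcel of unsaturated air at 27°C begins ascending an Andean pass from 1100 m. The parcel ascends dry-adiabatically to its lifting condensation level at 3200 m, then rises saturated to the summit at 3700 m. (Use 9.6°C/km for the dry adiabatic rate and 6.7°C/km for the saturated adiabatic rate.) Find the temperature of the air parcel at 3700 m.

Dry to 3200 m: -9.6 × 2.1 km = -20.16°C, so T = 6.84°C.
Saturated to 3700 m: -6.7 × 0.5 km = -3.35°C, so T = 3.49°C.

3.49°C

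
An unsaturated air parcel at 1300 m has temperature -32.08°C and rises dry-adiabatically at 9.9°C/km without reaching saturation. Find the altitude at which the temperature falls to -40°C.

Height above start = (-32.08 − (-40)) / 9.9 = 0.8 km
Altitude = 1300 m + 800 m = 2100 m

2100 m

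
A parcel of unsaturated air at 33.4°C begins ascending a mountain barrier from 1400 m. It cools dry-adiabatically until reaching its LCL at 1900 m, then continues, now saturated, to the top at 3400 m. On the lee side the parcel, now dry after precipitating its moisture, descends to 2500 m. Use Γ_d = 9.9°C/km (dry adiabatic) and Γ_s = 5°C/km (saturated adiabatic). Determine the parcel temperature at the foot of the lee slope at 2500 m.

29.86°C

Dry to 1900 m: -9.9 × 0.5 km = -4.95°C, so T = 28.45°C.
Saturated to 3400 m: -5 × 1.5 km = -7.5°C, so T = 20.95°C.
Dry descent to 2500 m: +9.9 × 0.9 km = +8.91°C, so T = 29.86°C.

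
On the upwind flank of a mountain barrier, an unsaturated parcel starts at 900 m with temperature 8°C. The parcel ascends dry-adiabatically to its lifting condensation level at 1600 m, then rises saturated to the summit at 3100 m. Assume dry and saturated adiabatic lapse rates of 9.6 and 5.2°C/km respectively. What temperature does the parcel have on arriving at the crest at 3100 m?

-6.52°C

Dry to 1600 m: -9.6 × 0.7 km = -6.72°C, so T = 1.28°C.
Saturated to 3100 m: -5.2 × 1.5 km = -7.8°C, so T = -6.52°C.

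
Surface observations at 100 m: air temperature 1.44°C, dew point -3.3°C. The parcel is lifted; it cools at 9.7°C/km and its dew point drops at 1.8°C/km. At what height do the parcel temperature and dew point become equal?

T and T_d converge at 9.7 − 1.8 = 7.9°C per km
Height above start = (1.44 − (-3.3)) / 7.9 = 0.6 km
LCL altitude = 100 m + 600 m = 700 m

700 m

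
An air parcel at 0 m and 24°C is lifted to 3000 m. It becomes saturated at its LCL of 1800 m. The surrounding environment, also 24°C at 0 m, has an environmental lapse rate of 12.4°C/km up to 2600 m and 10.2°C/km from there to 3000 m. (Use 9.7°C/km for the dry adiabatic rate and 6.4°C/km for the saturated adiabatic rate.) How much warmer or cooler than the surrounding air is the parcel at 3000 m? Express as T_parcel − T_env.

+11.18°C (parcel warmer than environment)

Parcel:
  From 0 m to 1800 m (dry): cools by 9.7 × 1.8 = 17.46°C, giving 6.54°C.
  From 1800 m to 3000 m (saturated): cools by 6.4 × 1.2 = 7.68°C, giving -1.14°C.
Environment:
  From 0 m to 2600 m (environment, lower layer): cools by 12.4 × 2.6 = 32.24°C, giving -8.24°C.
  From 2600 m to 3000 m (environment, upper layer): cools by 10.2 × 0.4 = 4.08°C, giving -12.32°C.
T_parcel − T_env = -1.14 − (-12.32) = +11.18°C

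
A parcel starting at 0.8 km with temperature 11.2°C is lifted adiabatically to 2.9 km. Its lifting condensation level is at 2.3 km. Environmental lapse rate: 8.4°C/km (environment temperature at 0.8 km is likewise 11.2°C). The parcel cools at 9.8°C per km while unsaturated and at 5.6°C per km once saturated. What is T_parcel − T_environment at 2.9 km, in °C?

Parcel:
  800–2300 m, dry: Δz = 1.5 km ⇒ ΔT = -14.7°C; T = -3.5°C
  2300–2900 m, saturated: Δz = 0.6 km ⇒ ΔT = -3.36°C; T = -6.86°C
Environment:
  800–2900 m, environment: Δz = 2.1 km ⇒ ΔT = -17.64°C; T = -6.44°C
T_parcel − T_env = -6.86 − (-6.44) = -0.42°C

-0.42°C (parcel cooler than environment)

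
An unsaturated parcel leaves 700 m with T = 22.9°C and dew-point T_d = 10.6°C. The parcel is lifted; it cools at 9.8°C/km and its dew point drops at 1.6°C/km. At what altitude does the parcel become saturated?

T and T_d converge at 9.8 − 1.6 = 8.2°C per km
Height above start = (22.9 − 10.6) / 8.2 = 1.5 km
LCL altitude = 700 m + 1500 m = 2200 m

2200 m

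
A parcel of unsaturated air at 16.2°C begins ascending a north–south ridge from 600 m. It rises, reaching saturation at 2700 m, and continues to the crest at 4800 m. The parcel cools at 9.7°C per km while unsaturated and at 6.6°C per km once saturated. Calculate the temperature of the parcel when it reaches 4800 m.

600–2700 m, dry: Δz = 2.1 km ⇒ ΔT = -20.37°C; T = -4.17°C
2700–4800 m, saturated: Δz = 2.1 km ⇒ ΔT = -13.86°C; T = -18.03°C

-18.03°C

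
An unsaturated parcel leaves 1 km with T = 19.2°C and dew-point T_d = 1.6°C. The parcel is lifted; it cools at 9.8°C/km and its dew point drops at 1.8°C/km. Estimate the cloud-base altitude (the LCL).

T and T_d converge at 9.8 − 1.8 = 8°C per km
Height above start = (19.2 − 1.6) / 8 = 2.2 km
LCL altitude = 1000 m + 2200 m = 3200 m

3.2 km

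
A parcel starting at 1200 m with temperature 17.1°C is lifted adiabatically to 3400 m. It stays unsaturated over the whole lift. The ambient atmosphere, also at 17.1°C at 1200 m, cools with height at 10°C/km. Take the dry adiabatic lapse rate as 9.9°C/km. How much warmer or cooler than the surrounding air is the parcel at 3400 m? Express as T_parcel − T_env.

Parcel:
  Dry to 3400 m: -9.9 × 2.2 km = -21.78°C, so T = -4.68°C.
Environment:
  Environment to 3400 m: -10 × 2.2 km = -22°C, so T = -4.9°C.
T_parcel − T_env = -4.68 − (-4.9) = +0.22°C

+0.22°C (parcel warmer than environment)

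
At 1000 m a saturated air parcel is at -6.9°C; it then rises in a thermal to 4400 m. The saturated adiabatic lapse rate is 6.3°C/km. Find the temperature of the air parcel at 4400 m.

-28.32°C

Saturated adiabatic to 4400 m: -6.3 × 3.4 km = -21.42°C, so T = -28.32°C.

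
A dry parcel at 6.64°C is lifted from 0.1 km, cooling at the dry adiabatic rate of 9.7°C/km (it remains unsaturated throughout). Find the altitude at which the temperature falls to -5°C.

Height above start = (6.64 − (-5)) / 9.7 = 1.2 km
Altitude = 100 m + 1200 m = 1300 m

1.3 km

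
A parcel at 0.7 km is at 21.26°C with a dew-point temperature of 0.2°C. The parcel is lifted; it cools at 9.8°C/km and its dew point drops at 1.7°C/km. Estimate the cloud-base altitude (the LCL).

3.3 km

T and T_d converge at 9.8 − 1.7 = 8.1°C per km
Height above start = (21.26 − 0.2) / 8.1 = 2.6 km
LCL altitude = 700 m + 2600 m = 3300 m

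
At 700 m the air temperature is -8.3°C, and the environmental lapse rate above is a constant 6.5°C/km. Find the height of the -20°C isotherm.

2500 m

Height above start = (-8.3 − (-20)) / 6.5 = 1.8 km
Altitude = 700 m + 1800 m = 2500 m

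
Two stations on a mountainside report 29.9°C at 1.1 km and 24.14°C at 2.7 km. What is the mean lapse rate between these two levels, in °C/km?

Γ = −ΔT/Δz = (29.9 − 24.14) / (2700 − 1100) m
  = 5.76°C / 1.6 km = 3.6°C/km

3.6°C/km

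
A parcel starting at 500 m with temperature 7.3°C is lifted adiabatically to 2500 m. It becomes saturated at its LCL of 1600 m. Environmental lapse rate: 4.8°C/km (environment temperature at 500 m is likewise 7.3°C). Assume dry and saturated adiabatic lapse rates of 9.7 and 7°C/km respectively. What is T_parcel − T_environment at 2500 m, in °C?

Parcel:
  500 → 1600 m (dry, 9.7°C/km): ΔT = -9.7 × 1.1 = -10.67°C → T = -3.37°C
  1600 → 2500 m (saturated, 7°C/km): ΔT = -7 × 0.9 = -6.3°C → T = -9.67°C
Environment:
  500 → 2500 m (environment, 4.8°C/km): ΔT = -4.8 × 2 = -9.6°C → T = -2.3°C
T_parcel − T_env = -9.67 − (-2.3) = -7.37°C

-7.37°C (parcel cooler than environment)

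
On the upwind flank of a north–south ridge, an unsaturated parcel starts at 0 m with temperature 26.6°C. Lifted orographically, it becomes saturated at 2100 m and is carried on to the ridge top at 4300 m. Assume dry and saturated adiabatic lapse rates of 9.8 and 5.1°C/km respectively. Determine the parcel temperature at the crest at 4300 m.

-5.2°C

Dry to 2100 m: -9.8 × 2.1 km = -20.58°C, so T = 6.02°C.
Saturated to 4300 m: -5.1 × 2.2 km = -11.22°C, so T = -5.2°C.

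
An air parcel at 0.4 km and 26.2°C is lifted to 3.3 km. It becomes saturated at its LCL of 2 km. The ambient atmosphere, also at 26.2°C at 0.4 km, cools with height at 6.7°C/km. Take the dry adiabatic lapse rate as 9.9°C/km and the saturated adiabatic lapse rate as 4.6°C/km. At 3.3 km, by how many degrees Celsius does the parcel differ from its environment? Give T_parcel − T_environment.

-2.39°C (parcel cooler than environment)

Parcel:
  400 → 2000 m (dry, 9.9°C/km): ΔT = -9.9 × 1.6 = -15.84°C → T = 10.36°C
  2000 → 3300 m (saturated, 4.6°C/km): ΔT = -4.6 × 1.3 = -5.98°C → T = 4.38°C
Environment:
  400 → 3300 m (environment, 6.7°C/km): ΔT = -6.7 × 2.9 = -19.43°C → T = 6.77°C
T_parcel − T_env = 4.38 − 6.77 = -2.39°C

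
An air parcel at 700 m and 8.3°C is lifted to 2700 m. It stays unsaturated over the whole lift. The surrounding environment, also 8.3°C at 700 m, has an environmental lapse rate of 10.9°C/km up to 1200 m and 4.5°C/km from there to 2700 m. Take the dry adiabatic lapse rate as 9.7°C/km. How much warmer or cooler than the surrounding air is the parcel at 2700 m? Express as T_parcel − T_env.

-7.2°C (parcel cooler than environment)

Parcel:
  Dry to 2700 m: -9.7 × 2 km = -19.4°C, so T = -11.1°C.
Environment:
  Environment, lower layer to 1200 m: -10.9 × 0.5 km = -5.45°C, so T = 2.85°C.
  Environment, upper layer to 2700 m: -4.5 × 1.5 km = -6.75°C, so T = -3.9°C.
T_parcel − T_env = -11.1 − (-3.9) = -7.2°C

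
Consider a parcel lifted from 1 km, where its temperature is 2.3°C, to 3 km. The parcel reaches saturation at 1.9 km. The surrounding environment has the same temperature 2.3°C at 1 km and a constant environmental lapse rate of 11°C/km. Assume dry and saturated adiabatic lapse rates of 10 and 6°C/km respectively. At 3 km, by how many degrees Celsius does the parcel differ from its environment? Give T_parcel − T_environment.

+6.4°C (parcel warmer than environment)

Parcel:
  Dry to 1900 m: -10 × 0.9 km = -9°C, so T = -6.7°C.
  Saturated to 3000 m: -6 × 1.1 km = -6.6°C, so T = -13.3°C.
Environment:
  Environment to 3000 m: -11 × 2 km = -22°C, so T = -19.7°C.
T_parcel − T_env = -13.3 − (-19.7) = +6.4°C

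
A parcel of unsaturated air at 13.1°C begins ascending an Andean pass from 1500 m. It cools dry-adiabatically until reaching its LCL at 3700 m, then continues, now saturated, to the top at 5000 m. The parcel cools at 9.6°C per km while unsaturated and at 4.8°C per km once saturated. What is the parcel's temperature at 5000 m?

-14.26°C

1500 → 3700 m (dry, 9.6°C/km): ΔT = -9.6 × 2.2 = -21.12°C → T = -8.02°C
3700 → 5000 m (saturated, 4.8°C/km): ΔT = -4.8 × 1.3 = -6.24°C → T = -14.26°C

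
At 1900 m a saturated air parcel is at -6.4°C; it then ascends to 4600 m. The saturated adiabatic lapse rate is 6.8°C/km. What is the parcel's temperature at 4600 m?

1900 → 4600 m (saturated adiabatic, 6.8°C/km): ΔT = -6.8 × 2.7 = -18.36°C → T = -24.76°C

-24.76°C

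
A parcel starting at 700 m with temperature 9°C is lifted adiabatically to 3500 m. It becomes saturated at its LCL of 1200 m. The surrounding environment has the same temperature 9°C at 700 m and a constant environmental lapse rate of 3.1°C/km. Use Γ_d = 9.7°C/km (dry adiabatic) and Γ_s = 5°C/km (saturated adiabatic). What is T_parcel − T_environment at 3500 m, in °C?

Parcel:
  Dry to 1200 m: -9.7 × 0.5 km = -4.85°C, so T = 4.15°C.
  Saturated to 3500 m: -5 × 2.3 km = -11.5°C, so T = -7.35°C.
Environment:
  Environment to 3500 m: -3.1 × 2.8 km = -8.68°C, so T = 0.32°C.
T_parcel − T_env = -7.35 − 0.32 = -7.67°C

-7.67°C (parcel cooler than environment)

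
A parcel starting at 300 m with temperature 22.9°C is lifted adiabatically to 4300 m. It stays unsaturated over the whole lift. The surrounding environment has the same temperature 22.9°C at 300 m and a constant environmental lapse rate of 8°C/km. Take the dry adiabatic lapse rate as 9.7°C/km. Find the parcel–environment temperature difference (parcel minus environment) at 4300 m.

Parcel:
  From 300 m to 4300 m (dry): cools by 9.7 × 4 = 38.8°C, giving -15.9°C.
Environment:
  From 300 m to 4300 m (environment): cools by 8 × 4 = 32°C, giving -9.1°C.
T_parcel − T_env = -15.9 − (-9.1) = -6.8°C

-6.8°C (parcel cooler than environment)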